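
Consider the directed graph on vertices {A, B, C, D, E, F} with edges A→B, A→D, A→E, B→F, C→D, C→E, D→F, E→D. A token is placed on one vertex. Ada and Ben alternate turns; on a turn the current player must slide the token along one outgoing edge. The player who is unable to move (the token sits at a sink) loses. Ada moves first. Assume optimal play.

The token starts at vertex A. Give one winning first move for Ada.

Move to E.

Compute win/loss labels from the base case upward. A position with no move is L. Any other position is W if it can reach an L in one move, else L.
Every edge goes from a vertex to one that appears earlier in the order F, D, B, E, A, C, so processing vertices in that order labels each vertex after all of its successors.
F: no outgoing edge → L
D: W (go to F, an L position)
B: W (go to F, an L position)
E: L (sole option D(W) is W)
A: W (go to E, an L position)
C: W (go to E, an L position)
From A, the L positions reachable in one move are: E.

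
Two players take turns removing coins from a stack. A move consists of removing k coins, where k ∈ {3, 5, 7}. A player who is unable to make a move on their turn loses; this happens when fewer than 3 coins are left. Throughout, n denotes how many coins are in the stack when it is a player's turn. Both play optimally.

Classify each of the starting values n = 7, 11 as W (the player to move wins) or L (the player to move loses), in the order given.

7: W, 11: L

Classify positions by backward induction: terminal positions (no move available) are L. From any other position, the mover wins iff some move reaches an L.
n=0: no move → L
n=1: no move → L
n=2: no move → L
n=3: →0(L), so W
n=4: →1(L), so W
n=5: →2(L), so W
n=6: →1(L), so W
n=7: →2(L), so W
n=8: →1(L), so W
n=9: →2(L), so W
n=10: →7(W), 5(W), 3(W) — all W, so L
n=11: →8(W), 6(W), 4(W) — all W, so L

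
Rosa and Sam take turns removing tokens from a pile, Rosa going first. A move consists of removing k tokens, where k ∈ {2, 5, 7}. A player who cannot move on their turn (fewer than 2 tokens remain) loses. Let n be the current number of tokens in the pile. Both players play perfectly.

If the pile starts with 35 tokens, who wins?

Sam wins.

Label each position W (a win for the player to move) or L (a loss). A position with no legal move is L; any other position is W exactly when some move reaches an L, and L when every move reaches a W.
n=0: no move → L
n=1: no move → L
n=2: reaches L-position 0 → W
n=3: reaches L-position 1 → W
n=4: only reaches 2(W), which is W → L
n=5: reaches L-position 0 → W
n=6: reaches L-position 4 → W
n=7: reaches L-position 0 → W
n=8: reaches L-position 1 → W
n=9: reaches L-position 4 → W
n=10: only reaches 8(W), 5(W), 3(W), all W → L
n=11: reaches L-position 4 → W
n=12: reaches L-position 10 → W
n=13: only reaches 11(W), 8(W), 6(W), all W → L
n=14: only reaches 12(W), 9(W), 7(W), all W → L
n=15: reaches L-position 13 → W
n=16: reaches L-position 14 → W
n=17: reaches L-position 10 → W
n=18: reaches L-position 13 → W
n=19: reaches L-position 14 → W
n=20: reaches L-position 13 → W
n=21: reaches L-position 14 → W
n=22: only reaches 20(W), 17(W), 15(W), all W → L
n=23: only reaches 21(W), 18(W), 16(W), all W → L
n=24: reaches L-position 22 → W
n=25: reaches L-position 23 → W
n=26: only reaches 24(W), 21(W), 19(W), all W → L
n=27: reaches L-position 22 → W
n=28: reaches L-position 26 → W
n=29: reaches L-position 22 → W
n=30: reaches L-position 23 → W
n=31: reaches L-position 26 → W
n=32: only reaches 30(W), 27(W), 25(W), all W → L
n=33: reaches L-position 26 → W
n=34: reaches L-position 32 → W
n=35: only reaches 33(W), 30(W), 28(W), all W → L
The starting position 35 is L: whatever Rosa does, the opponent receives a W position.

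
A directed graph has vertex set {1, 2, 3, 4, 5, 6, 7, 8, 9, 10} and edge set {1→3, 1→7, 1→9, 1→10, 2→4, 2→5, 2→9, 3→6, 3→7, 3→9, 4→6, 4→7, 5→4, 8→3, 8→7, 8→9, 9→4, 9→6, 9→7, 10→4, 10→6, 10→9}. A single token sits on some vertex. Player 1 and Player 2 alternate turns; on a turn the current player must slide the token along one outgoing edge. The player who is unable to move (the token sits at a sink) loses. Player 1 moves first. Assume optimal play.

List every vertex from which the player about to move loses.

5, 6, 7

Work bottom-up. With no move the player to move loses. Otherwise the position is W if at least one move leads to an L position for the opponent, and L if every move leads to a W.
Every edge goes from a vertex to one that appears earlier in the order 6, 7, 4, 9, 5, 3, 2, 8, 10, 1, so processing vertices in that order labels each vertex after all of its successors.
6: no outgoing edge → L
7: no outgoing edge → L
4: →7(L), so W
9: →7(L), so W
5: →4(W) only, which is W, so L
3: →7(L), so W
2: →5(L), so W
8: →7(L), so W
10: →6(L), so W
1: →7(L), so W
Reading off the rows marked L gives the requested list; there are 3 such vertices.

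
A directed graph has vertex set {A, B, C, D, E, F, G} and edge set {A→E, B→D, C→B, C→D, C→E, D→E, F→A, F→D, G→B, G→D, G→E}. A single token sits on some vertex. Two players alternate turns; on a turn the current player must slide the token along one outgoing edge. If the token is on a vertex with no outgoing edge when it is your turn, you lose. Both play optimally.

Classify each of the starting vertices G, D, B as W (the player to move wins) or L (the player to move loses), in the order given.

G: W, D: W, B: L

Compute win/loss labels from the base case upward. A position with no move is L. Any other position is W if it can reach an L in one move, else L.
Every edge goes from a vertex to one that appears earlier in the order E, D, A, B, G, F, C, so processing vertices in that order labels each vertex after all of its successors.
E: no outgoing edge → L
D: can move to E, which is L ⇒ W
A: can move to E, which is L ⇒ W
B: the only move is to D(W), a W ⇒ L
G: can move to B, which is L ⇒ W
F: moves to A(W), D(W); every one is W ⇒ L
C: can move to B, which is L ⇒ W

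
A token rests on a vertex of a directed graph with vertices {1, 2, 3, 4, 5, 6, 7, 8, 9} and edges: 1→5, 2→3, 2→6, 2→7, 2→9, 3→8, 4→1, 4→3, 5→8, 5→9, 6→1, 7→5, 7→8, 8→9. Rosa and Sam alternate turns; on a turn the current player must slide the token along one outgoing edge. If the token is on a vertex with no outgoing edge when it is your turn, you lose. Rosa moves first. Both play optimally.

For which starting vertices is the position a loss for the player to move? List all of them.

1, 3, 7, 9

Use the standard recursion: the mover loses at a terminal position; elsewhere, the mover wins exactly when some move hands the opponent an L position.
Every edge goes from a vertex to one that appears earlier in the order 9, 8, 5, 1, 3, 6, 7, 4, 2, so processing vertices in that order labels each vertex after all of its successors.
9: no outgoing edge → L
8: can move to 9, which is L ⇒ W
5: can move to 9, which is L ⇒ W
1: the only move is to 5(W), a W ⇒ L
3: the only move is to 8(W), a W ⇒ L
6: can move to 1, which is L ⇒ W
7: moves to 5(W), 8(W); every one is W ⇒ L
4: can move to 3, which is L ⇒ W
2: can move to 7, which is L ⇒ W
The losing starting vertices are exactly the entries labelled L in this table (4 of them).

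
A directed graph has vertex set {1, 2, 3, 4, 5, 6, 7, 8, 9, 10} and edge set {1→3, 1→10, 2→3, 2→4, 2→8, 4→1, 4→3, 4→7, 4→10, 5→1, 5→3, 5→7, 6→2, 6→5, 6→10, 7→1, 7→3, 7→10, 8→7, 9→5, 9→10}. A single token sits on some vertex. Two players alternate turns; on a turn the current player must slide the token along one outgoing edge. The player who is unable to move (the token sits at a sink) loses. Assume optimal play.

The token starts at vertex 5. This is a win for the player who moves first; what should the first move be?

Move to 3.

Compute win/loss labels from the base case upward. A position with no move is L. Any other position is W if it can reach an L in one move, else L.
Every edge goes from a vertex to one that appears earlier in the order 3, 10, 1, 7, 5, 8, 4, 2, 9, 6, so processing vertices in that order labels each vertex after all of its successors.
3: no outgoing edge → L
10: no outgoing edge → L
1: can move to 10, which is L ⇒ W
7: can move to 10, which is L ⇒ W
5: can move to 3, which is L ⇒ W
8: the only move is to 7(W), a W ⇒ L
4: can move to 10, which is L ⇒ W
2: can move to 8, which is L ⇒ W
9: can move to 10, which is L ⇒ W
6: can move to 10, which is L ⇒ W
From 5, the L positions reachable in one move are: 3.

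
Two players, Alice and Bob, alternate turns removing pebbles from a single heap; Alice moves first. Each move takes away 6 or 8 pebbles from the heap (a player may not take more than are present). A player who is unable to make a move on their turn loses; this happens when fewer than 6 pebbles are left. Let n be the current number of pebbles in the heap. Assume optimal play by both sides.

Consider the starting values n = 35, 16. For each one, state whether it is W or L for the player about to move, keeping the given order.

35: W, 16: L

Classify positions by backward induction: terminal positions (no move available) are L. From any other position, the mover wins iff some move reaches an L.
n=0: no move → L
n=1: no move → L
n=2: no move → L
n=3: no move → L
n=4: no move → L
n=5: no move → L
n=6: →0(L), so W
n=7: →1(L), so W
n=8: →2(L), so W
n=9: →3(L), so W
n=10: →4(L), so W
n=11: →5(L), so W
n=12: →4(L), so W
n=13: →5(L), so W
n=14: →8(W), 6(W) — all W, so L
n=15: →9(W), 7(W) — all W, so L
n=16: →10(W), 8(W) — all W, so L
n=17: →11(W), 9(W) — all W, so L
n=18: →12(W), 10(W) — all W, so L
n=19: →13(W), 11(W) — all W, so L
n=20: →14(L), so W
n=21: →15(L), so W
n=22: →16(L), so W
n=23: →17(L), so W
n=24: →18(L), so W
n=25: →19(L), so W
n=26: →18(L), so W
n=27: →19(L), so W
n=28: →22(W), 20(W) — all W, so L
n=29: →23(W), 21(W) — all W, so L
n=30: →24(W), 22(W) — all W, so L
n=31: →25(W), 23(W) — all W, so L
n=32: →26(W), 24(W) — all W, so L
n=33: →27(W), 25(W) — all W, so L
n=34: →28(L), so W
n=35: →29(L), so W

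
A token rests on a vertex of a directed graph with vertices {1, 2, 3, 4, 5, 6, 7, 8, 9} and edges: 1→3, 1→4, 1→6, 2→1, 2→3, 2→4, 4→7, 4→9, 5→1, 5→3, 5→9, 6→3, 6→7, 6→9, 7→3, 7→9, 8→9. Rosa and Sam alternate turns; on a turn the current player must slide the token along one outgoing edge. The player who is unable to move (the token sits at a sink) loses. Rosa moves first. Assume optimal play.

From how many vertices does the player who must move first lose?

Positions with no move are L. A position that does have a move is losing for the player to move precisely when every available move leads to a winning position for the opponent. Fill in the labels:
Every edge goes from a vertex to one that appears earlier in the order 9, 3, 7, 6, 4, 1, 8, 5, 2, so processing vertices in that order labels each vertex after all of its successors.
9: no outgoing edge → L
3: no outgoing edge → L
7: can move to 3, which is L ⇒ W
6: can move to 3, which is L ⇒ W
4: can move to 9, which is L ⇒ W
1: can move to 3, which is L ⇒ W
8: can move to 9, which is L ⇒ W
5: can move to 3, which is L ⇒ W
2: can move to 3, which is L ⇒ W
The L vertices are 3, 9; that is 2 in all.

2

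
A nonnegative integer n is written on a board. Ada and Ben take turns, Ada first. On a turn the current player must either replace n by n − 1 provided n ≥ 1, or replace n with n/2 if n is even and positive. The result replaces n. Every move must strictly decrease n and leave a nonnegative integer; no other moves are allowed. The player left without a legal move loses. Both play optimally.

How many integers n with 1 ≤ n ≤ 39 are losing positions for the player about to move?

19

Build the W/L table. Terminal = L. A non-terminal position is W if it has a move to some L; otherwise it is L.
n=0: no move → L
n=1: W (go to 0, an L position)
n=2: L (sole option 1(W) is W)
n=3: W (go to 2, an L position)
n=4: W (go to 2, an L position)
n=5: L (sole option 4(W) is W)
n=6: W (go to 5, an L position)
n=7: L (sole option 6(W) is W)
n=8: W (go to 7, an L position)
n=9: L (sole option 8(W) is W)
n=10: W (go to 5, an L position)
n=11: L (sole option 10(W) is W)
n=12: W (go to 11, an L position)
n=13: L (sole option 12(W) is W)
n=14: W (go to 7, an L position)
n=15: L (sole option 14(W) is W)
n=16: W (go to 15, an L position)
n=17: L (sole option 16(W) is W)
n=18: W (go to 9, an L position)
n=19: L (sole option 18(W) is W)
n=20: W (go to 19, an L position)
n=21: L (sole option 20(W) is W)
n=22: W (go to 11, an L position)
n=23: L (sole option 22(W) is W)
n=24: W (go to 23, an L position)
n=25: L (sole option 24(W) is W)
n=26: W (go to 13, an L position)
n=27: L (sole option 26(W) is W)
n=28: W (go to 27, an L position)
n=29: L (sole option 28(W) is W)
n=30: W (go to 15, an L position)
n=31: L (sole option 30(W) is W)
n=32: W (go to 31, an L position)
n=33: L (sole option 32(W) is W)
n=34: W (go to 17, an L position)
n=35: L (sole option 34(W) is W)
n=36: W (go to 35, an L position)
n=37: L (sole option 36(W) is W)
n=38: W (go to 19, an L position)
n=39: L (sole option 38(W) is W)
L entries with 1 ≤ n ≤ 39 (n=0 is outside the asked range and is not counted): n = 2, 5, 7, 9, 11, 13, 15, 17, 19, 21, 23, 25, 27, 29, 31, 33, 35, 37, 39; that makes 19.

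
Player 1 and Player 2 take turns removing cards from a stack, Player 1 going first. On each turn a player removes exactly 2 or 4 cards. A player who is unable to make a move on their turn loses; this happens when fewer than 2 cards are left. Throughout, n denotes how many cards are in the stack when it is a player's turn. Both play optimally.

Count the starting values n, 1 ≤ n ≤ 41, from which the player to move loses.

Classify positions by backward induction: terminal positions (no move available) are L. From any other position, the mover wins iff some move reaches an L.
n=0: no move → L
n=1: no move → L
n=2: can move to 0, which is L ⇒ W
n=3: can move to 1, which is L ⇒ W
n=4: can move to 0, which is L ⇒ W
n=5: can move to 1, which is L ⇒ W
n=6: moves to 4(W), 2(W); every one is W ⇒ L
n=7: moves to 5(W), 3(W); every one is W ⇒ L
n=8: can move to 6, which is L ⇒ W
n=9: can move to 7, which is L ⇒ W
n=10: can move to 6, which is L ⇒ W
n=11: can move to 7, which is L ⇒ W
n=12: moves to 10(W), 8(W); every one is W ⇒ L
n=13: moves to 11(W), 9(W); every one is W ⇒ L
n=14: can move to 12, which is L ⇒ W
n=15: can move to 13, which is L ⇒ W
n=16: can move to 12, which is L ⇒ W
n=17: can move to 13, which is L ⇒ W
n=18: moves to 16(W), 14(W); every one is W ⇒ L
n=19: moves to 17(W), 15(W); every one is W ⇒ L
n=20: can move to 18, which is L ⇒ W
n=21: can move to 19, which is L ⇒ W
n=22: can move to 18, which is L ⇒ W
n=23: can move to 19, which is L ⇒ W
n=24: moves to 22(W), 20(W); every one is W ⇒ L
n=25: moves to 23(W), 21(W); every one is W ⇒ L
n=26: can move to 24, which is L ⇒ W
n=27: can move to 25, which is L ⇒ W
n=28: can move to 24, which is L ⇒ W
n=29: can move to 25, which is L ⇒ W
n=30: moves to 28(W), 26(W); every one is W ⇒ L
n=31: moves to 29(W), 27(W); every one is W ⇒ L
n=32: can move to 30, which is L ⇒ W
n=33: can move to 31, which is L ⇒ W
n=34: can move to 30, which is L ⇒ W
n=35: can move to 31, which is L ⇒ W
n=36: moves to 34(W), 32(W); every one is W ⇒ L
n=37: moves to 35(W), 33(W); every one is W ⇒ L
n=38: can move to 36, which is L ⇒ W
n=39: can move to 37, which is L ⇒ W
n=40: can move to 36, which is L ⇒ W
n=41: can move to 37, which is L ⇒ W
L entries with 1 ≤ n ≤ 41 (n=0 is outside the asked range and is not counted): n = 1, 6, 7, 12, 13, 18, 19, 24, 25, 30, 31, 36, 37; that makes 13.

13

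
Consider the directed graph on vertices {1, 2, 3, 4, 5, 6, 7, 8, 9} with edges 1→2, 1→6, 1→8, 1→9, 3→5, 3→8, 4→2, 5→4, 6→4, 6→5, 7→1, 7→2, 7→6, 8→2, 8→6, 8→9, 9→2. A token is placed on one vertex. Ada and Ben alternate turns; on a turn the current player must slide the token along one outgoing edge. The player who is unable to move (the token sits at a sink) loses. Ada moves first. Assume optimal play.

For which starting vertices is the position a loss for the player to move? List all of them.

2, 5

Compute win/loss labels from the base case upward. A position with no move is L. Any other position is W if it can reach an L in one move, else L.
Every edge goes from a vertex to one that appears earlier in the order 2, 4, 5, 6, 9, 8, 3, 1, 7, so processing vertices in that order labels each vertex after all of its successors.
2: no outgoing edge → L
4: can move to 2, which is L ⇒ W
5: the only move is to 4(W), a W ⇒ L
6: can move to 5, which is L ⇒ W
9: can move to 2, which is L ⇒ W
8: can move to 2, which is L ⇒ W
3: can move to 5, which is L ⇒ W
1: can move to 2, which is L ⇒ W
7: can move to 2, which is L ⇒ W
The losing starting vertices are exactly the entries labelled L in this table (2 of them).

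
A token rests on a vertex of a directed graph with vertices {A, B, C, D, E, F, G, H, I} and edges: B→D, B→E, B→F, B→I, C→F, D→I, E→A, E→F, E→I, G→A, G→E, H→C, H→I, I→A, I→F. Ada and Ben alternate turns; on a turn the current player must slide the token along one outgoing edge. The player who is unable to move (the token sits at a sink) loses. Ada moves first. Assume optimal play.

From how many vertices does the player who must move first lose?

4

Use the standard recursion: the mover loses at a terminal position; elsewhere, the mover wins exactly when some move hands the opponent an L position.
Every edge goes from a vertex to one that appears earlier in the order F, A, I, E, G, C, H, D, B, so processing vertices in that order labels each vertex after all of its successors.
F: no outgoing edge → L
A: no outgoing edge → L
I: →A(L), so W
E: →A(L), so W
G: →A(L), so W
C: →F(L), so W
H: →C(W), I(W) — all W, so L
D: →I(W) only, which is W, so L
B: →D(L), so W
The L vertices are A, D, F, H; that is 4 in all.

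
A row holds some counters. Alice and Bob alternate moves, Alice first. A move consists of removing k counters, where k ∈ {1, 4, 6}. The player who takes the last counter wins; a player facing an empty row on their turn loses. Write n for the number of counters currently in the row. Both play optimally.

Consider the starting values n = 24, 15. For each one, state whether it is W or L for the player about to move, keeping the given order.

Label each position W (a win for the player to move) or L (a loss). A position with no legal move is L; any other position is W exactly when some move reaches an L, and L when every move reaches a W.
n=0: no move → L
n=1: →0(L), so W
n=2: →1(W) only, which is W, so L
n=3: →2(L), so W
n=4: →0(L), so W
n=5: →4(W), 1(W) — all W, so L
n=6: →5(L), so W
n=7: →6(W), 3(W), 1(W) — all W, so L
n=8: →7(L), so W
n=9: →5(L), so W
n=10: →9(W), 6(W), 4(W) — all W, so L
n=11: →10(L), so W
n=12: →11(W), 8(W), 6(W) — all W, so L
n=13: →12(L), so W
n=14: →10(L), so W
n=15: →14(W), 11(W), 9(W) — all W, so L
n=16: →15(L), so W
n=17: →16(W), 13(W), 11(W) — all W, so L
n=18: →17(L), so W
n=19: →15(L), so W
n=20: →19(W), 16(W), 14(W) — all W, so L
n=21: →20(L), so W
n=22: →21(W), 18(W), 16(W) — all W, so L
n=23: →22(L), so W
n=24: →20(L), so W

24: W, 15: L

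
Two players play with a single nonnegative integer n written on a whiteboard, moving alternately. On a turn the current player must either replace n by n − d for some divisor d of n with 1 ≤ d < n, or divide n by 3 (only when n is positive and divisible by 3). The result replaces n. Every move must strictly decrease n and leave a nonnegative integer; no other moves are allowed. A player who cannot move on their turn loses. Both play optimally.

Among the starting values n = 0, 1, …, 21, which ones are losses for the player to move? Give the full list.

Positions with no move are L. A position that does have a move is losing for the player to move precisely when every available move leads to a winning position for the opponent. Fill in the labels:
n=0: no move → L
n=1: no move → L
n=2: →1(L), so W
n=3: →1(L), so W
n=4: →2(W), 3(W) — all W, so L
n=5: →4(L), so W
n=6: →4(L), so W
n=7: →6(W) only, which is W, so L
n=8: →4(L), so W
n=9: →3(W), 6(W), 8(W) — all W, so L
n=10: →9(L), so W
n=11: →10(W) only, which is W, so L
n=12: →4(L), so W
n=13: →12(W) only, which is W, so L
n=14: →7(L), so W
n=15: →5(W), 10(W), 12(W), 14(W) — all W, so L
n=16: →15(L), so W
n=17: →16(W) only, which is W, so L
n=18: →9(L), so W
n=19: →18(W) only, which is W, so L
n=20: →15(L), so W
n=21: →7(L), so W
The losing starting values of n are exactly the entries labelled L in this table (10 of them).

0, 1, 4, 7, 9, 11, 13, 15, 17, 19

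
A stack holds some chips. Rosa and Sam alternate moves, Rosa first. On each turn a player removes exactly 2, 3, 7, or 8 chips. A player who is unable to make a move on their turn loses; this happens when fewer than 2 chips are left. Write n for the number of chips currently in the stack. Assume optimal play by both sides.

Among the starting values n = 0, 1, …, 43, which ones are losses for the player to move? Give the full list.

0, 1, 5, 6, 10, 11, 15, 16, 20, 21, 25, 26, 30, 31, 35, 36, 40, 41

Use the standard recursion: the mover loses at a terminal position; elsewhere, the mover wins exactly when some move hands the opponent an L position.
n=0: no move → L
n=1: no move → L
n=2: W (go to 0, an L position)
n=3: W (go to 1, an L position)
n=4: W (go to 1, an L position)
n=5: L (options 3(W), 2(W) are all W)
n=6: L (options 4(W), 3(W) are all W)
n=7: W (go to 5, an L position)
n=8: W (go to 6, an L position)
n=9: W (go to 6, an L position)
n=10: L (options 8(W), 7(W), 3(W), 2(W) are all W)
n=11: L (options 9(W), 8(W), 4(W), 3(W) are all W)
n=12: W (go to 10, an L position)
n=13: W (go to 11, an L position)
n=14: W (go to 11, an L position)
n=15: L (options 13(W), 12(W), 8(W), 7(W) are all W)
n=16: L (options 14(W), 13(W), 9(W), 8(W) are all W)
n=17: W (go to 15, an L position)
n=18: W (go to 16, an L position)
n=19: W (go to 16, an L position)
n=20: L (options 18(W), 17(W), 13(W), 12(W) are all W)
n=21: L (options 19(W), 18(W), 14(W), 13(W) are all W)
n=22: W (go to 20, an L position)
n=23: W (go to 21, an L position)
n=24: W (go to 21, an L position)
n=25: L (options 23(W), 22(W), 18(W), 17(W) are all W)
n=26: L (options 24(W), 23(W), 19(W), 18(W) are all W)
n=27: W (go to 25, an L position)
n=28: W (go to 26, an L position)
n=29: W (go to 26, an L position)
n=30: L (options 28(W), 27(W), 23(W), 22(W) are all W)
n=31: L (options 29(W), 28(W), 24(W), 23(W) are all W)
n=32: W (go to 30, an L position)
n=33: W (go to 31, an L position)
n=34: W (go to 31, an L position)
n=35: L (options 33(W), 32(W), 28(W), 27(W) are all W)
n=36: L (options 34(W), 33(W), 29(W), 28(W) are all W)
n=37: W (go to 35, an L position)
n=38: W (go to 36, an L position)
n=39: W (go to 36, an L position)
n=40: L (options 38(W), 37(W), 33(W), 32(W) are all W)
n=41: L (options 39(W), 38(W), 34(W), 33(W) are all W)
n=42: W (go to 40, an L position)
n=43: W (go to 41, an L position)
Reading off the rows marked L gives the requested list; there are 18 such values of n.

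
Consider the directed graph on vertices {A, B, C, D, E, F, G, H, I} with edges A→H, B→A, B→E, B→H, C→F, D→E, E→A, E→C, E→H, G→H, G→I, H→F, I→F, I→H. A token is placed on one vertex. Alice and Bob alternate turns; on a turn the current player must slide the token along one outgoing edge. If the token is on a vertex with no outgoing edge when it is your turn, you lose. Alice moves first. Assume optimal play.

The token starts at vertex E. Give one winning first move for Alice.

Move to A.

Compute win/loss labels from the base case upward. A position with no move is L. Any other position is W if it can reach an L in one move, else L.
Every edge goes from a vertex to one that appears earlier in the order F, C, H, I, A, E, G, B, D, so processing vertices in that order labels each vertex after all of its successors.
F: no outgoing edge → L
C: →F(L), so W
H: →F(L), so W
I: →F(L), so W
A: →H(W) only, which is W, so L
E: →A(L), so W
G: →I(W), H(W) — all W, so L
B: →A(L), so W
D: →E(W) only, which is W, so L
From E, the L positions reachable in one move are: A.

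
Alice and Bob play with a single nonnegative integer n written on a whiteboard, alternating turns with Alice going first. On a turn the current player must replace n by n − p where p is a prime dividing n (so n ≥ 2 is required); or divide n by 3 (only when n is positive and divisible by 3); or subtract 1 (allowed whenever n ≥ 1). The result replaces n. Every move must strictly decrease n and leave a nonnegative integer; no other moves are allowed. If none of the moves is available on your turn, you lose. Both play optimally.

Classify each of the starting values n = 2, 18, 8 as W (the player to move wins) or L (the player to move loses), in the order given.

2: W, 18: L, 8: L

Positions with no move are L. A position that does have a move is losing for the player to move precisely when every available move leads to a winning position for the opponent. Fill in the labels:
n=0: no move → L
n=1: →0(L), so W
n=2: →0(L), so W
n=3: →0(L), so W
n=4: →2(W), 3(W) — all W, so L
n=5: →0(L), so W
n=6: →4(L), so W
n=7: →0(L), so W
n=8: →6(W), 7(W) — all W, so L
n=9: →8(L), so W
n=10: →8(L), so W
n=11: →0(L), so W
n=12: →4(L), so W
n=13: →0(L), so W
n=14: →7(W), 12(W), 13(W) — all W, so L
n=15: →14(L), so W
n=16: →14(L), so W
n=17: →0(L), so W
n=18: →6(W), 15(W), 16(W), 17(W) — all W, so L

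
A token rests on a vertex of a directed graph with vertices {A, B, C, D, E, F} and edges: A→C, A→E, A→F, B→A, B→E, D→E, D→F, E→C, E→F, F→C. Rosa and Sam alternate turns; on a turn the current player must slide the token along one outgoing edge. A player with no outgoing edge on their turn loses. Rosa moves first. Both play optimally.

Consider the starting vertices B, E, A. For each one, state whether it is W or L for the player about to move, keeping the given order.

Work bottom-up. With no move the player to move loses. Otherwise the position is W if at least one move leads to an L position for the opponent, and L if every move leads to a W.
Every edge goes from a vertex to one that appears earlier in the order C, F, E, A, B, D, so processing vertices in that order labels each vertex after all of its successors.
C: no outgoing edge → L
F: reaches L-position C → W
E: reaches L-position C → W
A: reaches L-position C → W
B: only reaches A(W), E(W), all W → L
D: only reaches E(W), F(W), all W → L

B: L, E: W, A: W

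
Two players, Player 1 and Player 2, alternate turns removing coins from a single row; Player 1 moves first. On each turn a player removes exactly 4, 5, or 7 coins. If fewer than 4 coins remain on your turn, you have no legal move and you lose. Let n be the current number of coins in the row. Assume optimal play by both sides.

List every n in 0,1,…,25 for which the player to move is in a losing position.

Label each position W (a win for the player to move) or L (a loss). A position with no legal move is L; any other position is W exactly when some move reaches an L, and L when every move reaches a W.
n=0: no move → L
n=1: no move → L
n=2: no move → L
n=3: no move → L
n=4: reaches L-position 0 → W
n=5: reaches L-position 1 → W
n=6: reaches L-position 2 → W
n=7: reaches L-position 3 → W
n=8: reaches L-position 3 → W
n=9: reaches L-position 2 → W
n=10: reaches L-position 3 → W
n=11: only reaches 7(W), 6(W), 4(W), all W → L
n=12: only reaches 8(W), 7(W), 5(W), all W → L
n=13: only reaches 9(W), 8(W), 6(W), all W → L
n=14: only reaches 10(W), 9(W), 7(W), all W → L
n=15: reaches L-position 11 → W
n=16: reaches L-position 12 → W
n=17: reaches L-position 13 → W
n=18: reaches L-position 14 → W
n=19: reaches L-position 14 → W
n=20: reaches L-position 13 → W
n=21: reaches L-position 14 → W
n=22: only reaches 18(W), 17(W), 15(W), all W → L
n=23: only reaches 19(W), 18(W), 16(W), all W → L
n=24: only reaches 20(W), 19(W), 17(W), all W → L
n=25: only reaches 21(W), 20(W), 18(W), all W → L
Reading off the rows marked L gives the requested list; there are 12 such values of n.

0, 1, 2, 3, 11, 12, 13, 14, 22, 23, 24, 25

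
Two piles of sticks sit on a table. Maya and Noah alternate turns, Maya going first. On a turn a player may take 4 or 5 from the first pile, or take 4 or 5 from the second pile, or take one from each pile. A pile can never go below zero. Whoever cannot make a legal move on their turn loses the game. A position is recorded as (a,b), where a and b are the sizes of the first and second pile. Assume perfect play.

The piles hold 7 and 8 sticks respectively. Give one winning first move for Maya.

Classify positions by backward induction: terminal positions (no move available) are L. From any other position, the mover wins iff some move reaches an L.
No move ever increases a pile, so every position that can arise here has a ≤ 7 and b ≤ 8; it is enough to label the cells with 0 ≤ a ≤ 7 and 0 ≤ b ≤ 8.
Every move lowers a or b (never raises either), so fill the grid row by row in increasing a, and left to right within a row: each cell's successors are then already labelled.
      b=0  b=1  b=2  b=3  b=4  b=5  b=6  b=7  b=8
a=0:    L    L    L    L    W    W    W    W    W
a=1:    L    W    W    W    W    W    L    L    L
a=2:    L    W    L    L    W    W    W    W    W
a=3:    L    W    L    W    W    W    W    W    L
a=4:    W    W    W    W    L    L    L    L    W
a=5:    W    W    W    W    L    W    W    W    W
a=6:    W    L    W    W    L    W    W    W    W
a=7:    W    L    W    W    L    W    W    L    W
Cells with no legal move (terminal, hence L): (0,0), (0,1), (0,2), (0,3), (1,0), (2,0), (3,0).
The remaining L cells, each justified by listing all of its moves:
(1,6): only reaches (1,2)(W), (1,1)(W), (0,5)(W), all W → L
(1,7): only reaches (1,3)(W), (1,2)(W), (0,6)(W), all W → L
(1,8): only reaches (1,4)(W), (1,3)(W), (0,7)(W), all W → L
(2,2): only reaches (1,1)(W), which is W → L
(2,3): only reaches (1,2)(W), which is W → L
(3,2): only reaches (2,1)(W), which is W → L
(3,8): only reaches (3,4)(W), (3,3)(W), (2,7)(W), all W → L
(4,4): only reaches (0,4)(W), (4,0)(W), (3,3)(W), all W → L
(4,5): only reaches (0,5)(W), (4,1)(W), (4,0)(W), (3,4)(W), all W → L
(4,6): only reaches (0,6)(W), (4,2)(W), (4,1)(W), (3,5)(W), all W → L
(4,7): only reaches (0,7)(W), (4,3)(W), (4,2)(W), (3,6)(W), all W → L
(5,4): only reaches (1,4)(W), (0,4)(W), (5,0)(W), (4,3)(W), all W → L
(6,1): only reaches (2,1)(W), (1,1)(W), (5,0)(W), all W → L
(6,4): only reaches (2,4)(W), (1,4)(W), (6,0)(W), (5,3)(W), all W → L
(7,1): only reaches (3,1)(W), (2,1)(W), (6,0)(W), all W → L
(7,4): only reaches (3,4)(W), (2,4)(W), (7,0)(W), (6,3)(W), all W → L
(7,7): only reaches (3,7)(W), (2,7)(W), (7,3)(W), (7,2)(W), (6,6)(W), all W → L
Every other cell has at least one move into one of the L cells above, so it is W.
From (7,8), the L positions reachable in one move are: (3,8), (7,4). Any move reaching one of these is winning.

Move to (3,8).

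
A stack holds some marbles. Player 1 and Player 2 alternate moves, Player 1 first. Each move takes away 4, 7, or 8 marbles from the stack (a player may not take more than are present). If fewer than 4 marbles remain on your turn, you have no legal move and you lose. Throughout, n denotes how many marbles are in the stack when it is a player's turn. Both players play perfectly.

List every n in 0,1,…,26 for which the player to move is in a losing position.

0, 1, 2, 3, 12, 13, 14, 15, 24, 25, 26

Classify positions by backward induction: terminal positions (no move available) are L. From any other position, the mover wins iff some move reaches an L.
n=0: no move → L
n=1: no move → L
n=2: no move → L
n=3: no move → L
n=4: W (go to 0, an L position)
n=5: W (go to 1, an L position)
n=6: W (go to 2, an L position)
n=7: W (go to 3, an L position)
n=8: W (go to 1, an L position)
n=9: W (go to 2, an L position)
n=10: W (go to 3, an L position)
n=11: W (go to 3, an L position)
n=12: L (options 8(W), 5(W), 4(W) are all W)
n=13: L (options 9(W), 6(W), 5(W) are all W)
n=14: L (options 10(W), 7(W), 6(W) are all W)
n=15: L (options 11(W), 8(W), 7(W) are all W)
n=16: W (go to 12, an L position)
n=17: W (go to 13, an L position)
n=18: W (go to 14, an L position)
n=19: W (go to 15, an L position)
n=20: W (go to 13, an L position)
n=21: W (go to 14, an L position)
n=22: W (go to 15, an L position)
n=23: W (go to 15, an L position)
n=24: L (options 20(W), 17(W), 16(W) are all W)
n=25: L (options 21(W), 18(W), 17(W) are all W)
n=26: L (options 22(W), 19(W), 18(W) are all W)
Reading off the rows marked L gives the requested list; there are 11 such values of n.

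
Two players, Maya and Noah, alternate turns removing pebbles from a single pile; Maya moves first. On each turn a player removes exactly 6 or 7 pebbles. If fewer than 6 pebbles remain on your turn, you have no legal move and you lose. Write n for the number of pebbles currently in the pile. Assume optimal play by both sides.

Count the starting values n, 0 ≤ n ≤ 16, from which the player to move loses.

10

Classify positions by backward induction: terminal positions (no move available) are L. From any other position, the mover wins iff some move reaches an L.
n=0: no move → L
n=1: no move → L
n=2: no move → L
n=3: no move → L
n=4: no move → L
n=5: no move → L
n=6: W (go to 0, an L position)
n=7: W (go to 1, an L position)
n=8: W (go to 2, an L position)
n=9: W (go to 3, an L position)
n=10: W (go to 4, an L position)
n=11: W (go to 5, an L position)
n=12: W (go to 5, an L position)
n=13: L (options 7(W), 6(W) are all W)
n=14: L (options 8(W), 7(W) are all W)
n=15: L (options 9(W), 8(W) are all W)
n=16: L (options 10(W), 9(W) are all W)
L entries with 0 ≤ n ≤ 16: n = 0, 1, 2, 3, 4, 5, 13, 14, 15, 16; that makes 10.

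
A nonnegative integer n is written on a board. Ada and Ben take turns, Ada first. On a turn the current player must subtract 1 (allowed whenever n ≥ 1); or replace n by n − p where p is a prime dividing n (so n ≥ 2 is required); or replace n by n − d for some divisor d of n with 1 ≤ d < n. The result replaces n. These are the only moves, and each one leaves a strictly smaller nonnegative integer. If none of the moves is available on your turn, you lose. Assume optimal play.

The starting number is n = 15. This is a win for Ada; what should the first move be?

Move to 14.

Build the W/L table. Terminal = L. A non-terminal position is W if it has a move to some L; otherwise it is L.
n=0: no move → L
n=1: W (go to 0, an L position)
n=2: W (go to 0, an L position)
n=3: W (go to 0, an L position)
n=4: L (options 2(W), 3(W) are all W)
n=5: W (go to 0, an L position)
n=6: W (go to 4, an L position)
n=7: W (go to 0, an L position)
n=8: W (go to 4, an L position)
n=9: L (options 6(W), 8(W) are all W)
n=10: W (go to 9, an L position)
n=11: W (go to 0, an L position)
n=12: W (go to 9, an L position)
n=13: W (go to 0, an L position)
n=14: L (options 7(W), 12(W), 13(W) are all W)
n=15: W (go to 14, an L position)
From 15, the L positions reachable in one move are: 14.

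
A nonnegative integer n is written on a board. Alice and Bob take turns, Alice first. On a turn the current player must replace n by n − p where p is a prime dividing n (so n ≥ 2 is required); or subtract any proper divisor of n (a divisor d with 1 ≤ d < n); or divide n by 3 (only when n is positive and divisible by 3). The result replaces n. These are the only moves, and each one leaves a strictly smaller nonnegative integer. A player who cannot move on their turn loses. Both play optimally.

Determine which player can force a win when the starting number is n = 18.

Alice wins.

Label each position W (a win for the player to move) or L (a loss). A position with no legal move is L; any other position is W exactly when some move reaches an L, and L when every move reaches a W.
n=0: no move → L
n=1: no move → L
n=2: reaches L-position 0 → W
n=3: reaches L-position 0 → W
n=4: only reaches 2(W), 3(W), all W → L
n=5: reaches L-position 0 → W
n=6: reaches L-position 4 → W
n=7: reaches L-position 0 → W
n=8: reaches L-position 4 → W
n=9: only reaches 3(W), 6(W), 8(W), all W → L
n=10: reaches L-position 9 → W
n=11: reaches L-position 0 → W
n=12: reaches L-position 4 → W
n=13: reaches L-position 0 → W
n=14: only reaches 7(W), 12(W), 13(W), all W → L
n=15: reaches L-position 14 → W
n=16: reaches L-position 14 → W
n=17: reaches L-position 0 → W
n=18: reaches L-position 9 → W
From 18 Alice can move to 9, reaching an L position.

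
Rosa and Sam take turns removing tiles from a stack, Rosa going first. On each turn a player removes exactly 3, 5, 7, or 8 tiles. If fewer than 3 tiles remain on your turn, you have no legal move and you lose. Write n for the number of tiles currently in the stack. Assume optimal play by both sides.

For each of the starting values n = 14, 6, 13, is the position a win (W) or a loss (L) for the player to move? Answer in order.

14: W, 6: W, 13: L

Work bottom-up. With no move the player to move loses. Otherwise the position is W if at least one move leads to an L position for the opponent, and L if every move leads to a W.
n=0: no move → L
n=1: no move → L
n=2: no move → L
n=3: can move to 0, which is L ⇒ W
n=4: can move to 1, which is L ⇒ W
n=5: can move to 2, which is L ⇒ W
n=6: can move to 1, which is L ⇒ W
n=7: can move to 2, which is L ⇒ W
n=8: can move to 1, which is L ⇒ W
n=9: can move to 2, which is L ⇒ W
n=10: can move to 2, which is L ⇒ W
n=11: moves to 8(W), 6(W), 4(W), 3(W); every one is W ⇒ L
n=12: moves to 9(W), 7(W), 5(W), 4(W); every one is W ⇒ L
n=13: moves to 10(W), 8(W), 6(W), 5(W); every one is W ⇒ L
n=14: can move to 11, which is L ⇒ W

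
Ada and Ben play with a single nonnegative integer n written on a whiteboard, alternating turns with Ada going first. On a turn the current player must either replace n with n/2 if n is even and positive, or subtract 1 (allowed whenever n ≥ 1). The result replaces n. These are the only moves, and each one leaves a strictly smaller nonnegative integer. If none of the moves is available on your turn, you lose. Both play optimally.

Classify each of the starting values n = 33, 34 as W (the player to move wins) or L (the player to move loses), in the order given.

Build the W/L table. Terminal = L. A non-terminal position is W if it has a move to some L; otherwise it is L.
n=0: no move → L
n=1: W (go to 0, an L position)
n=2: L (sole option 1(W) is W)
n=3: W (go to 2, an L position)
n=4: W (go to 2, an L position)
n=5: L (sole option 4(W) is W)
n=6: W (go to 5, an L position)
n=7: L (sole option 6(W) is W)
n=8: W (go to 7, an L position)
n=9: L (sole option 8(W) is W)
n=10: W (go to 5, an L position)
n=11: L (sole option 10(W) is W)
n=12: W (go to 11, an L position)
n=13: L (sole option 12(W) is W)
n=14: W (go to 7, an L position)
n=15: L (sole option 14(W) is W)
n=16: W (go to 15, an L position)
n=17: L (sole option 16(W) is W)
n=18: W (go to 9, an L position)
n=19: L (sole option 18(W) is W)
n=20: W (go to 19, an L position)
n=21: L (sole option 20(W) is W)
n=22: W (go to 11, an L position)
n=23: L (sole option 22(W) is W)
n=24: W (go to 23, an L position)
n=25: L (sole option 24(W) is W)
n=26: W (go to 13, an L position)
n=27: L (sole option 26(W) is W)
n=28: W (go to 27, an L position)
n=29: L (sole option 28(W) is W)
n=30: W (go to 15, an L position)
n=31: L (sole option 30(W) is W)
n=32: W (go to 31, an L position)
n=33: L (sole option 32(W) is W)
n=34: W (go to 17, an L position)

33: L, 34: W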